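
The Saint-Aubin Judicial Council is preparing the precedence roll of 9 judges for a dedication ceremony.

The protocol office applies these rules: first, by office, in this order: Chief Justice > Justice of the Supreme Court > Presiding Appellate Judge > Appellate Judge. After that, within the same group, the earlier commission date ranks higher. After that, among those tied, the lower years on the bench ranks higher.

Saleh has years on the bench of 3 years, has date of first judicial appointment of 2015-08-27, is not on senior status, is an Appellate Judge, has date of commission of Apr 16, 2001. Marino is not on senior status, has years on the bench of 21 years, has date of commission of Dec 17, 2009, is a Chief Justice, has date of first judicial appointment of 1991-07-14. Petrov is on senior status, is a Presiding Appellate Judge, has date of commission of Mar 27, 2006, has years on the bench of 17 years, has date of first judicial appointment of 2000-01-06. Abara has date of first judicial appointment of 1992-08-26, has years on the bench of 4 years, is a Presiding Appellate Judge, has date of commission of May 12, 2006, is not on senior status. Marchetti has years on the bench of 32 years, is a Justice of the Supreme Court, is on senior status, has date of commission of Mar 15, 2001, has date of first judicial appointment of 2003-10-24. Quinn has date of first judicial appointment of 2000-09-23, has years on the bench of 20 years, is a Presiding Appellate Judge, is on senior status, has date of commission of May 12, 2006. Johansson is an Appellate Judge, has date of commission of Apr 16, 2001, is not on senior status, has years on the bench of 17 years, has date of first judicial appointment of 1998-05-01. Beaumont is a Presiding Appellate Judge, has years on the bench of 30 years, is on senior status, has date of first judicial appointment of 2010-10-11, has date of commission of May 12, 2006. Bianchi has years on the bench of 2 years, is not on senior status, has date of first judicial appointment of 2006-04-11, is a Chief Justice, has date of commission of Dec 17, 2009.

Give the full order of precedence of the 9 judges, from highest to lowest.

By office: Bianchi and Marino (Chief Justice); then Marchetti (Justice of the Supreme Court); then Petrov, Abara, Quinn and Beaumont (Presiding Appellate Judge); then Saleh and Johansson (Appellate Judge).
Bianchi and Marino both have date of commission Dec 17, 2009, so the next rule applies.
Among Bianchi and Marino, by years on the bench (lower first): Bianchi (2 years) before Marino (21 years).
Among Petrov, Abara, Quinn and Beaumont, by date of commission (earlier first): Petrov (Mar 27, 2006) before Abara, Quinn and Beaumont (May 12, 2006).
Among Abara, Quinn and Beaumont, by years on the bench (lower first): Abara (4 years) before Quinn (20 years) before Beaumont (30 years).
Saleh and Johansson both have date of commission Apr 16, 2001, so the next rule applies.
Among Saleh and Johansson, by years on the bench (lower first): Saleh (3 years) before Johansson (17 years).
Full order: Bianchi, Marino, Marchetti, Petrov, Abara, Quinn, Beaumont, Saleh, Johansson.

Bianchi, Marino, Marchetti, Petrov, Abara, Quinn, Beaumont, Saleh, Johansson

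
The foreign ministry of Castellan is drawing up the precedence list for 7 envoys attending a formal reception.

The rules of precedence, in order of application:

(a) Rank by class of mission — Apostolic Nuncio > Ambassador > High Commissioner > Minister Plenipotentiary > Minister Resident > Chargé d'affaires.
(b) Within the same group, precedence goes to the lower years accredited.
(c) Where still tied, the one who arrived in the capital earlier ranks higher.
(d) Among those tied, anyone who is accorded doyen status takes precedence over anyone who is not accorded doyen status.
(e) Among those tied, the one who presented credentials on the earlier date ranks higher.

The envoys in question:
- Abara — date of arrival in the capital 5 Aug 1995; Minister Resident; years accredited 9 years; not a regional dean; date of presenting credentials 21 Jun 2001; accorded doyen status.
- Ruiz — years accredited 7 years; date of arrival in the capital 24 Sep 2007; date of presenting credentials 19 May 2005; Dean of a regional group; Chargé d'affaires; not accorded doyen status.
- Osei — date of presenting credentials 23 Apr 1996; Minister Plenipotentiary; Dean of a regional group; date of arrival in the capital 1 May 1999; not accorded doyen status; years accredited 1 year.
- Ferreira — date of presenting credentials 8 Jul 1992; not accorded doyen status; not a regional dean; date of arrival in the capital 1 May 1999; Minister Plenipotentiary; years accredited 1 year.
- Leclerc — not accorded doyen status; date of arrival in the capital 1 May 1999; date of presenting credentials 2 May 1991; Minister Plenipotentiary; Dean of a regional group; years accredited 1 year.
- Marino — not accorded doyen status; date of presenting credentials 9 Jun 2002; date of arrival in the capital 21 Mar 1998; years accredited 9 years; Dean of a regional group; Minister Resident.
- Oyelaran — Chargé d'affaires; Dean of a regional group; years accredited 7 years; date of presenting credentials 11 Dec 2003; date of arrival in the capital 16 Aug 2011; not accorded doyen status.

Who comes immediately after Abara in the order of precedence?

Marino

By class of mission: Leclerc, Ferreira and Osei (Minister Plenipotentiary); then Abara and Marino (Minister Resident); then Ruiz and Oyelaran (Chargé d'affaires).
Leclerc, Ferreira and Osei all have years accredited 1 year, so the next rule applies.
Leclerc, Ferreira and Osei all have date of arrival in the capital 1 May 1999, so the next rule applies.
Leclerc, Ferreira and Osei are each not accorded doyen status, so the next rule applies.
Among Leclerc, Ferreira and Osei, by date of presenting credentials (earlier first): Leclerc (2 May 1991) before Ferreira (8 Jul 1992) before Osei (23 Apr 1996).
Abara and Marino both have years accredited 9 years, so the next rule applies.
Among Abara and Marino, by date of arrival in the capital (earlier first): Abara (5 Aug 1995) before Marino (21 Mar 1998).
Ruiz and Oyelaran both have years accredited 7 years, so the next rule applies.
Among Ruiz and Oyelaran, by date of arrival in the capital (earlier first): Ruiz (24 Sep 2007) before Oyelaran (16 Aug 2011).
Order: Leclerc, Ferreira, Osei, Abara, Marino, Ruiz, Oyelaran.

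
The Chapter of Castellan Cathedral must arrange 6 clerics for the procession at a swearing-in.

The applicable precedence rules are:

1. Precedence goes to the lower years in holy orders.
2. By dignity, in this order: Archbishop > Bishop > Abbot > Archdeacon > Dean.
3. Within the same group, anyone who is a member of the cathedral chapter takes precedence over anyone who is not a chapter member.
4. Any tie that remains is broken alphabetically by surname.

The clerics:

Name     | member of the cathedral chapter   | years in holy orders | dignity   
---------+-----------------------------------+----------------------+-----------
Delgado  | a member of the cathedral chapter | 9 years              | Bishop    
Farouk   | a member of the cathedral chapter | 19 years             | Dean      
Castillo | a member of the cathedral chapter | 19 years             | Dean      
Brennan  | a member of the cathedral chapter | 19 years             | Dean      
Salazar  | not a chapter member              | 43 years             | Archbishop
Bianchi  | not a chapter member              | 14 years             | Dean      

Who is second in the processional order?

By years in holy orders (lower first): Delgado (9 years); then Bianchi (14 years); then Brennan, Castillo and Farouk (each 19 years); then Salazar (43 years).
Brennan, Castillo and Farouk are each Dean, so the next rule applies.
Brennan, Castillo and Farouk are each a member of the cathedral chapter, so the next rule applies.
Among Brennan, Castillo and Farouk, alphabetically by surname: Brennan before Castillo before Farouk.
Order: Delgado, Bianchi, Brennan, Castillo, Farouk, Salazar.

Bianchi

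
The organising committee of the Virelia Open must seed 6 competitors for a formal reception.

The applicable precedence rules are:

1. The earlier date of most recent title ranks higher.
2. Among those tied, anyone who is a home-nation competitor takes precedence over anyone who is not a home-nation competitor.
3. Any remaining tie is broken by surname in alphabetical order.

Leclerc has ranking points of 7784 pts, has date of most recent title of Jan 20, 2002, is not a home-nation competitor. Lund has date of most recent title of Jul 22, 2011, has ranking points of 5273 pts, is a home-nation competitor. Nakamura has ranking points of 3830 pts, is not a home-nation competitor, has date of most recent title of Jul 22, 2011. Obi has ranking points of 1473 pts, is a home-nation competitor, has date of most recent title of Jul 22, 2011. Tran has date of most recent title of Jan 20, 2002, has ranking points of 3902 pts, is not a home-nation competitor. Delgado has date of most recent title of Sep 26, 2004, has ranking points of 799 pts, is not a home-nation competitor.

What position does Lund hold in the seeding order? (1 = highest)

By date of most recent title (earlier first): Leclerc and Tran (both Jan 20, 2002); then Delgado (Sep 26, 2004); then Lund, Obi and Nakamura (each Jul 22, 2011).
Leclerc and Tran are each not a home-nation competitor, so the next rule applies.
Among Leclerc and Tran, alphabetically by surname: Leclerc before Tran.
Among Lund, Obi and Nakamura, a home-nation competitor before not a home-nation competitor: Lund and Obi (a home-nation competitor) before Nakamura (not a home-nation competitor).
Among Lund and Obi, alphabetically by surname: Lund before Obi.
Order: Leclerc, Tran, Delgado, Lund, Obi, Nakamura. So position 4.

4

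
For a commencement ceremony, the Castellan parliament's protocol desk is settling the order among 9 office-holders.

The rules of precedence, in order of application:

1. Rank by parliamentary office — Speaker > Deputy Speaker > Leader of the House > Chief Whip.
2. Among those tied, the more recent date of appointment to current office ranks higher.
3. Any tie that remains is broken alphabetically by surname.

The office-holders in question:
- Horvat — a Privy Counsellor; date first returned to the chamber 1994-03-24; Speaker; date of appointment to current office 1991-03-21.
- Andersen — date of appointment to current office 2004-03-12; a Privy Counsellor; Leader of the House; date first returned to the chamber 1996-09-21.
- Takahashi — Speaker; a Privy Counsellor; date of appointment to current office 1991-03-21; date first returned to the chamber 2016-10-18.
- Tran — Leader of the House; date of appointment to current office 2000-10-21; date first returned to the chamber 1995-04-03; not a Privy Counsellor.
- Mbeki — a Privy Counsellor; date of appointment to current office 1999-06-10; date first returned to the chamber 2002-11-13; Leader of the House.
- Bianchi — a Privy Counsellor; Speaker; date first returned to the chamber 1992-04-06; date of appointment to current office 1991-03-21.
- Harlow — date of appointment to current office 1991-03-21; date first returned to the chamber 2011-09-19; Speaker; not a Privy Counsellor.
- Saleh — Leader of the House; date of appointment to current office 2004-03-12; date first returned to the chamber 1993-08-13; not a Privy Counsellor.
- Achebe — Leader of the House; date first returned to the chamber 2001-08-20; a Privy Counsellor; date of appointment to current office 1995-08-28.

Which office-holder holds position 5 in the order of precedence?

By parliamentary office: Bianchi, Harlow, Horvat and Takahashi (Speaker); then Andersen, Saleh, Tran, Mbeki and Achebe (Leader of the House).
Bianchi, Harlow, Horvat and Takahashi all have date of appointment to current office 1991-03-21, so the next rule applies.
Among Bianchi, Harlow, Horvat and Takahashi, alphabetically by surname: Bianchi before Harlow before Horvat before Takahashi.
Among Andersen, Saleh, Tran, Mbeki and Achebe, by date of appointment to current office (later first): Andersen and Saleh (2004-03-12) before Tran (2000-10-21) before Mbeki (1999-06-10) before Achebe (1995-08-28).
Among Andersen and Saleh, alphabetically by surname: Andersen before Saleh.
Order: Bianchi, Harlow, Horvat, Takahashi, Andersen, Saleh, Tran, Mbeki, Achebe.

Andersen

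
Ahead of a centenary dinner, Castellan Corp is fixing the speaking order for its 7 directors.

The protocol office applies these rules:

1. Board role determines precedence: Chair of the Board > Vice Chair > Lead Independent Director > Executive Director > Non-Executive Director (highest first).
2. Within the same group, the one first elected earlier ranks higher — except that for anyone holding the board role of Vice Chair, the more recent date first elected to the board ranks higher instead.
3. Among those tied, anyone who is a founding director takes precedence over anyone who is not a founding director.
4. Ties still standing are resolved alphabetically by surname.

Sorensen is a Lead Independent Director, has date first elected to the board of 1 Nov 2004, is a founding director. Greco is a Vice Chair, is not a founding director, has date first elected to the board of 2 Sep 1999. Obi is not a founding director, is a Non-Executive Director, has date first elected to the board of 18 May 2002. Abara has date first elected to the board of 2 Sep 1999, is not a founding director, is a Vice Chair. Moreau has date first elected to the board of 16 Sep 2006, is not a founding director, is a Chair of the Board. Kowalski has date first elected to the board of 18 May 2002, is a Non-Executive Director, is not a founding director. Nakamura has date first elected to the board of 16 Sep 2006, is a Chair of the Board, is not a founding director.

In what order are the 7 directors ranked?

Moreau, Nakamura, Abara, Greco, Sorensen, Kowalski, Obi

By board role: Moreau and Nakamura (Chair of the Board); then Abara and Greco (Vice Chair); then Sorensen (Lead Independent Director); then Kowalski and Obi (Non-Executive Director).
Moreau and Nakamura both have date first elected to the board 16 Sep 2006, so the next rule applies.
Moreau and Nakamura are each not a founding director, so the next rule applies.
Among Moreau and Nakamura, alphabetically by surname: Moreau before Nakamura.
Abara and Greco both have date first elected to the board 2 Sep 1999, so the next rule applies.
Abara and Greco are each not a founding director, so the next rule applies.
Among Abara and Greco, alphabetically by surname: Abara before Greco.
Kowalski and Obi both have date first elected to the board 18 May 2002, so the next rule applies.
Kowalski and Obi are each not a founding director, so the next rule applies.
Among Kowalski and Obi, alphabetically by surname: Kowalski before Obi.
Full order: Moreau, Nakamura, Abara, Greco, Sorensen, Kowalski, Obi.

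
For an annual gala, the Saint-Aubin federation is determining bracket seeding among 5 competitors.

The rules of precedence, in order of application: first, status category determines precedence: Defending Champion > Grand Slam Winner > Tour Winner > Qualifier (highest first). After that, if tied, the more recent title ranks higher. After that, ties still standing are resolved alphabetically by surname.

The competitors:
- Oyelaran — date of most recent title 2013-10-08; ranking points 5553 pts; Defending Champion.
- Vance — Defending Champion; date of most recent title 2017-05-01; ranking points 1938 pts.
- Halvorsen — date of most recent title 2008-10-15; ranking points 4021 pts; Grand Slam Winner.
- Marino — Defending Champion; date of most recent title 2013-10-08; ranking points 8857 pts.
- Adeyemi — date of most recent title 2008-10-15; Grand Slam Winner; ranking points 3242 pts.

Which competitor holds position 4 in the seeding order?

Adeyemi

By status category: Vance, Marino and Oyelaran (Defending Champion); then Adeyemi and Halvorsen (Grand Slam Winner).
Among Vance, Marino and Oyelaran, by date of most recent title (later first): Vance (2017-05-01) before Marino and Oyelaran (2013-10-08).
Among Marino and Oyelaran, alphabetically by surname: Marino before Oyelaran.
Adeyemi and Halvorsen both have date of most recent title 2008-10-15, so the next rule applies.
Among Adeyemi and Halvorsen, alphabetically by surname: Adeyemi before Halvorsen.
Order: Vance, Marino, Oyelaran, Adeyemi, Halvorsen.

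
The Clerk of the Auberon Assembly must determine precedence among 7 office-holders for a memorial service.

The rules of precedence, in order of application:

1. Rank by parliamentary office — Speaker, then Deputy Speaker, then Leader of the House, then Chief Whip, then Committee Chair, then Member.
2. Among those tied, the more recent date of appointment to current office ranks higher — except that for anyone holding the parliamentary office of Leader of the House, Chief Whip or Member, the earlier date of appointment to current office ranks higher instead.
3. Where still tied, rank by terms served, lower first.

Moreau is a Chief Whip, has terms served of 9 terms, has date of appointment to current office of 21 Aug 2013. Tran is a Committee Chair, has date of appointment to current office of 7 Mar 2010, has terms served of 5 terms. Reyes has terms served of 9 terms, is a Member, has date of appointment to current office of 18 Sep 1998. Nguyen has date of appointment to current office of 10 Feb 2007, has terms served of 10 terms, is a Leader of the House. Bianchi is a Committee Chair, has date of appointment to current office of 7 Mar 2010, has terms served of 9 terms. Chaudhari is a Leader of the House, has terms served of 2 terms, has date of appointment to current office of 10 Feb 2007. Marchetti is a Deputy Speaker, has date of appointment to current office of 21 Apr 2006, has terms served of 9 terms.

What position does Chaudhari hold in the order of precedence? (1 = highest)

2

By parliamentary office: Marchetti (Deputy Speaker); then Chaudhari and Nguyen (Leader of the House); then Moreau (Chief Whip); then Tran and Bianchi (Committee Chair); then Reyes (Member).
Chaudhari and Nguyen both have date of appointment to current office 10 Feb 2007, so the next rule applies.
Among Chaudhari and Nguyen, by terms served (lower first): Chaudhari (2 terms) before Nguyen (10 terms).
Tran and Bianchi both have date of appointment to current office 7 Mar 2010, so the next rule applies.
Among Tran and Bianchi, by terms served (lower first): Tran (5 terms) before Bianchi (9 terms).
Order: Marchetti, Chaudhari, Nguyen, Moreau, Tran, Bianchi, Reyes. So position 2.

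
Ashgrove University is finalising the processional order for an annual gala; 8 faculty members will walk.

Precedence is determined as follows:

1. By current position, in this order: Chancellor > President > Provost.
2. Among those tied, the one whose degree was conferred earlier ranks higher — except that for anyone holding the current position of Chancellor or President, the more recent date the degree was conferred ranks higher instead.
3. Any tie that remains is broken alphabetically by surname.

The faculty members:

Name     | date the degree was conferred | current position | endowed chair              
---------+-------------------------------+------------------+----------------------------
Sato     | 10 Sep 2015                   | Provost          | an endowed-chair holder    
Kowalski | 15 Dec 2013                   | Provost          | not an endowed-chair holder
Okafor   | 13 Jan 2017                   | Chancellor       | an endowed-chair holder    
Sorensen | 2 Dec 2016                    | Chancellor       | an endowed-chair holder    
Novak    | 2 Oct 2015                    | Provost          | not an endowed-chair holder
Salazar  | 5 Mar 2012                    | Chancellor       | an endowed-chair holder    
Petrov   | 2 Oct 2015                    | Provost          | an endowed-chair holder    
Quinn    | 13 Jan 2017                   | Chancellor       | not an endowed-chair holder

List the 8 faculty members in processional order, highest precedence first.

By current position: Okafor, Quinn, Sorensen and Salazar (Chancellor); then Kowalski, Sato, Novak and Petrov (Provost).
Among Okafor, Quinn, Sorensen and Salazar, by date the degree was conferred (later first) (reversed rule for this group): Okafor and Quinn (13 Jan 2017) before Sorensen (2 Dec 2016) before Salazar (5 Mar 2012).
Among Okafor and Quinn, alphabetically by surname: Okafor before Quinn.
Among Kowalski, Sato, Novak and Petrov, by date the degree was conferred (earlier first): Kowalski (15 Dec 2013) before Sato (10 Sep 2015) before Novak and Petrov (2 Oct 2015).
Among Novak and Petrov, alphabetically by surname: Novak before Petrov.
Full order: Okafor, Quinn, Sorensen, Salazar, Kowalski, Sato, Novak, Petrov.

Okafor, Quinn, Sorensen, Salazar, Kowalski, Sato, Novak, Petrov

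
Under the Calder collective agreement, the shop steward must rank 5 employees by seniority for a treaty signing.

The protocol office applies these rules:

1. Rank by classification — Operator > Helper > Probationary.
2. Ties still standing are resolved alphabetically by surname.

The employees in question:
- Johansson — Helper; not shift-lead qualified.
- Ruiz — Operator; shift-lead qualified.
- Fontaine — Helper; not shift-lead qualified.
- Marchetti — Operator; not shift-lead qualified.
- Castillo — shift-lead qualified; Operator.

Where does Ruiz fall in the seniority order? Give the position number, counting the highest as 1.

By classification: Castillo, Marchetti and Ruiz (Operator); then Fontaine and Johansson (Helper).
Among Castillo, Marchetti and Ruiz, alphabetically by surname: Castillo before Marchetti before Ruiz.
Among Fontaine and Johansson, alphabetically by surname: Fontaine before Johansson.
Order: Castillo, Marchetti, Ruiz, Fontaine, Johansson. So position 3.

3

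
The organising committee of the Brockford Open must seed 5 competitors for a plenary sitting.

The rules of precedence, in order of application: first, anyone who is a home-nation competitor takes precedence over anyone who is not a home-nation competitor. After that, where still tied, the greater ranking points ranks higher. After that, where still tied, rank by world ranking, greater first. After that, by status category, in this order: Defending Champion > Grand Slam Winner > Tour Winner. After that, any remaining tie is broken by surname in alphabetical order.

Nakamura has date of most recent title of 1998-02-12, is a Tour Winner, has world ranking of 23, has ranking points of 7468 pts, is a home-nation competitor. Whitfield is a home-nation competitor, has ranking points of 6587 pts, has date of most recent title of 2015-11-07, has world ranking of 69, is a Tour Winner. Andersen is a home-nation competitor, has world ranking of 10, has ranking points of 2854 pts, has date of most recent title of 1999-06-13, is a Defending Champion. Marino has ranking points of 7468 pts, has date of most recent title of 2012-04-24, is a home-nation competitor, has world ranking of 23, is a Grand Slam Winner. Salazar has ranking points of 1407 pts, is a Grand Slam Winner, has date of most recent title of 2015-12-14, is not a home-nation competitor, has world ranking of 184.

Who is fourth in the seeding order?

By the first rule: Marino, Nakamura, Whitfield and Andersen (each a home-nation competitor); then Salazar (not a home-nation competitor).
Among Marino, Nakamura, Whitfield and Andersen, by ranking points (higher first): Marino and Nakamura (7468 pts) before Whitfield (6587 pts) before Andersen (2854 pts).
Marino and Nakamura both have world ranking 23, so the next rule applies.
Among Marino and Nakamura, by status category: Marino (Grand Slam Winner) before Nakamura (Tour Winner).
Order: Marino, Nakamura, Whitfield, Andersen, Salazar.

Andersen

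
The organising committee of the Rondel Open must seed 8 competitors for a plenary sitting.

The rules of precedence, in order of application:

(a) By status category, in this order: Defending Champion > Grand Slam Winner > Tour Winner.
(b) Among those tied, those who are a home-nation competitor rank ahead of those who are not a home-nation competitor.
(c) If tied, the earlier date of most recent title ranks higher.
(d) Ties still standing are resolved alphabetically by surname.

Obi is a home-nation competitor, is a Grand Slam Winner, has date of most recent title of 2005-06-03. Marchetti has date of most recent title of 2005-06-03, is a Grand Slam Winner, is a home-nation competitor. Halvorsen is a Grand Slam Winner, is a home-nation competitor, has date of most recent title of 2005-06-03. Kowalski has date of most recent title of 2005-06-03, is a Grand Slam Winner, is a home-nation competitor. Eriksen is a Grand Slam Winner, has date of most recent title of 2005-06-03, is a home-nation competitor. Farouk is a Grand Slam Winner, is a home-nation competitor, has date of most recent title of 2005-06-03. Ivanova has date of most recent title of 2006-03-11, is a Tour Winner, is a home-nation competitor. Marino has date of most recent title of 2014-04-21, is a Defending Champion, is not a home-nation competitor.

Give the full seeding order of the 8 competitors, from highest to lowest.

By status category: Marino (Defending Champion); then Eriksen, Farouk, Halvorsen, Kowalski, Marchetti and Obi (Grand Slam Winner); then Ivanova (Tour Winner).
Eriksen, Farouk, Halvorsen, Kowalski, Marchetti and Obi are each a home-nation competitor, so the next rule applies.
Eriksen, Farouk, Halvorsen, Kowalski, Marchetti and Obi all have date of most recent title 2005-06-03, so the next rule applies.
Among Eriksen, Farouk, Halvorsen, Kowalski, Marchetti and Obi, alphabetically by surname: Eriksen before Farouk before Halvorsen before Kowalski before Marchetti before Obi.
Full order: Marino, Eriksen, Farouk, Halvorsen, Kowalski, Marchetti, Obi, Ivanova.

Marino, Eriksen, Farouk, Halvorsen, Kowalski, Marchetti, Obi, Ivanova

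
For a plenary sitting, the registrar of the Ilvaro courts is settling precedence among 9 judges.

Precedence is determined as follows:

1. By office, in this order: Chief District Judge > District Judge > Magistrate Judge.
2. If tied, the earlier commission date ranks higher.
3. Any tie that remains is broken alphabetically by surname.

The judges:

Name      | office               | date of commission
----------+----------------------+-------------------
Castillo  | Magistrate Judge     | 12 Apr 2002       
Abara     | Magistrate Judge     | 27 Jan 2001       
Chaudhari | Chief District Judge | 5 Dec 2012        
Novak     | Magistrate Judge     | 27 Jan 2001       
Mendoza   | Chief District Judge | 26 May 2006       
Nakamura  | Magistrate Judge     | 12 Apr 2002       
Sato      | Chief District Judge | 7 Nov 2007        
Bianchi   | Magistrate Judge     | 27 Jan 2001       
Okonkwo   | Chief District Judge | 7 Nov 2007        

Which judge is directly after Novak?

Castillo

By office: Mendoza, Okonkwo, Sato and Chaudhari (Chief District Judge); then Abara, Bianchi, Novak, Castillo and Nakamura (Magistrate Judge).
Among Mendoza, Okonkwo, Sato and Chaudhari, by date of commission (earlier first): Mendoza (26 May 2006) before Okonkwo and Sato (7 Nov 2007) before Chaudhari (5 Dec 2012).
Among Okonkwo and Sato, alphabetically by surname: Okonkwo before Sato.
Among Abara, Bianchi, Novak, Castillo and Nakamura, by date of commission (earlier first): Abara, Bianchi and Novak (27 Jan 2001) before Castillo and Nakamura (12 Apr 2002).
Among Abara, Bianchi and Novak, alphabetically by surname: Abara before Bianchi before Novak.
Among Castillo and Nakamura, alphabetically by surname: Castillo before Nakamura.
Order: Mendoza, Okonkwo, Sato, Chaudhari, Abara, Bianchi, Novak, Castillo, Nakamura.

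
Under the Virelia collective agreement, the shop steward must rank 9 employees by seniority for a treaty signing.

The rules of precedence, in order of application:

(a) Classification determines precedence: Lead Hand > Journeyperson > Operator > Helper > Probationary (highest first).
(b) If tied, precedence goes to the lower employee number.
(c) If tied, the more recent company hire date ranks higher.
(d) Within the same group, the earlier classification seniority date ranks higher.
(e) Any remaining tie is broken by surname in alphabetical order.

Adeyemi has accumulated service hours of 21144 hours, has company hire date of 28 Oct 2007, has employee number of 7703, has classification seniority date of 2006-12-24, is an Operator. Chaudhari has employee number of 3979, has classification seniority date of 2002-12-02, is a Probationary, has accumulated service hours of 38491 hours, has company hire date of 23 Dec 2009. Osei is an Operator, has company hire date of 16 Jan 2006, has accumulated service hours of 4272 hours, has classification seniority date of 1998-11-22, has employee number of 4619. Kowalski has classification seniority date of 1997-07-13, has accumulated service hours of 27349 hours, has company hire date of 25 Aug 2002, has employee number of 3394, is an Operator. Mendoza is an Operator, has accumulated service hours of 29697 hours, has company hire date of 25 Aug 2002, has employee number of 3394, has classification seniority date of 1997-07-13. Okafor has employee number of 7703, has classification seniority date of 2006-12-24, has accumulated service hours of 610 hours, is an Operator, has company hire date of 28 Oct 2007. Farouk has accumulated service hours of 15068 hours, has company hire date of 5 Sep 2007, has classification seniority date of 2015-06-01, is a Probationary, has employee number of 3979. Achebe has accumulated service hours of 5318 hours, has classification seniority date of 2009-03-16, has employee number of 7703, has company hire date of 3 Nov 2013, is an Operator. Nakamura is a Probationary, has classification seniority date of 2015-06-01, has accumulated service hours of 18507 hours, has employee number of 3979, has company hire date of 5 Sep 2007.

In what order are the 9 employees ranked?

By classification: Kowalski, Mendoza, Osei, Achebe, Adeyemi and Okafor (Operator); then Chaudhari, Farouk and Nakamura (Probationary).
Among Kowalski, Mendoza, Osei, Achebe, Adeyemi and Okafor, by employee number (lower first): Kowalski and Mendoza (3394) before Osei (4619) before Achebe, Adeyemi and Okafor (7703).
Kowalski and Mendoza both have company hire date 25 Aug 2002, so the next rule applies.
Kowalski and Mendoza both have classification seniority date 1997-07-13, so the next rule applies.
Among Kowalski and Mendoza, alphabetically by surname: Kowalski before Mendoza.
Among Achebe, Adeyemi and Okafor, by company hire date (later first): Achebe (3 Nov 2013) before Adeyemi and Okafor (28 Oct 2007).
Adeyemi and Okafor both have classification seniority date 2006-12-24, so the next rule applies.
Among Adeyemi and Okafor, alphabetically by surname: Adeyemi before Okafor.
Chaudhari, Farouk and Nakamura all have employee number 3979, so the next rule applies.
Among Chaudhari, Farouk and Nakamura, by company hire date (later first): Chaudhari (23 Dec 2009) before Farouk and Nakamura (5 Sep 2007).
Farouk and Nakamura both have classification seniority date 2015-06-01, so the next rule applies.
Among Farouk and Nakamura, alphabetically by surname: Farouk before Nakamura.
Full order: Kowalski, Mendoza, Osei, Achebe, Adeyemi, Okafor, Chaudhari, Farouk, Nakamura.

Kowalski, Mendoza, Osei, Achebe, Adeyemi, Okafor, Chaudhari, Farouk, Nakamura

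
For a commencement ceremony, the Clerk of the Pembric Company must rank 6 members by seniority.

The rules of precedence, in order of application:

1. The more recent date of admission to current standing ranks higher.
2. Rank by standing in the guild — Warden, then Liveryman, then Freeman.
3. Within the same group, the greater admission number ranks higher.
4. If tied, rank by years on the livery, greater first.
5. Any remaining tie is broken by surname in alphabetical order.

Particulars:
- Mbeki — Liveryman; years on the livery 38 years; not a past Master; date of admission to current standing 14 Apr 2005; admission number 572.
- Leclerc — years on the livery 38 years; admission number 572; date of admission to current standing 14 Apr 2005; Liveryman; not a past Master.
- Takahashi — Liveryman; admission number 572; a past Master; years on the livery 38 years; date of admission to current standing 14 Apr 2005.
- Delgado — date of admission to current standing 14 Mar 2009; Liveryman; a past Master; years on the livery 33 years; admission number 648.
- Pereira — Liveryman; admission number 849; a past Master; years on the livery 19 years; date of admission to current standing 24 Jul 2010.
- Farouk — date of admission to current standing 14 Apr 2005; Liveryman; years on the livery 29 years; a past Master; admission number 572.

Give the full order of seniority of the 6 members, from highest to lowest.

Pereira, Delgado, Leclerc, Mbeki, Takahashi, Farouk

By date of admission to current standing (later first): Pereira (24 Jul 2010); then Delgado (14 Mar 2009); then Leclerc, Mbeki, Takahashi and Farouk (each 14 Apr 2005).
Leclerc, Mbeki, Takahashi and Farouk are each Liveryman, so the next rule applies.
Leclerc, Mbeki, Takahashi and Farouk all have admission number 572, so the next rule applies.
Among Leclerc, Mbeki, Takahashi and Farouk, by years on the livery (higher first): Leclerc, Mbeki and Takahashi (38 years) before Farouk (29 years).
Among Leclerc, Mbeki and Takahashi, alphabetically by surname: Leclerc before Mbeki before Takahashi.
Full order: Pereira, Delgado, Leclerc, Mbeki, Takahashi, Farouk.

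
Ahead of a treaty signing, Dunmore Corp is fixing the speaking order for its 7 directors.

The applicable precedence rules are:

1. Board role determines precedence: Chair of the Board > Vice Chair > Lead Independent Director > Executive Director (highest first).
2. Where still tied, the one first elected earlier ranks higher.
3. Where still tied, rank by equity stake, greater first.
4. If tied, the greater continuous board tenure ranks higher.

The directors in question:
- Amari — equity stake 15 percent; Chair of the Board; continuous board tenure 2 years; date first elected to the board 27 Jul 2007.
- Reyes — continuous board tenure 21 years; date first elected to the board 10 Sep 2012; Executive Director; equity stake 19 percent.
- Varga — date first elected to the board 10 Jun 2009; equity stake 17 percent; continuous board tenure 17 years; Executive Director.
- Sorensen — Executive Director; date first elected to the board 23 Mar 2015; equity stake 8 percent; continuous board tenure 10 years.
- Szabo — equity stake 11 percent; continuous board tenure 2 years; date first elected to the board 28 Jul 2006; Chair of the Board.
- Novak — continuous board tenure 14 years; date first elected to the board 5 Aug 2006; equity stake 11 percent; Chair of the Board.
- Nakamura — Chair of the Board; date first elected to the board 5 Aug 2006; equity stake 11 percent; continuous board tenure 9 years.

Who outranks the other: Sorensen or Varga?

By board role: Szabo, Novak, Nakamura and Amari (Chair of the Board); then Varga, Reyes and Sorensen (Executive Director).
Among Szabo, Novak, Nakamura and Amari, by date first elected to the board (earlier first): Szabo (28 Jul 2006) before Novak and Nakamura (5 Aug 2006) before Amari (27 Jul 2007).
Novak and Nakamura both have equity stake 11 percent, so the next rule applies.
Among Novak and Nakamura, by continuous board tenure (higher first): Novak (14 years) before Nakamura (9 years).
Among Varga, Reyes and Sorensen, by date first elected to the board (earlier first): Varga (10 Jun 2009) before Reyes (10 Sep 2012) before Sorensen (23 Mar 2015).
So Varga takes precedence.

Varga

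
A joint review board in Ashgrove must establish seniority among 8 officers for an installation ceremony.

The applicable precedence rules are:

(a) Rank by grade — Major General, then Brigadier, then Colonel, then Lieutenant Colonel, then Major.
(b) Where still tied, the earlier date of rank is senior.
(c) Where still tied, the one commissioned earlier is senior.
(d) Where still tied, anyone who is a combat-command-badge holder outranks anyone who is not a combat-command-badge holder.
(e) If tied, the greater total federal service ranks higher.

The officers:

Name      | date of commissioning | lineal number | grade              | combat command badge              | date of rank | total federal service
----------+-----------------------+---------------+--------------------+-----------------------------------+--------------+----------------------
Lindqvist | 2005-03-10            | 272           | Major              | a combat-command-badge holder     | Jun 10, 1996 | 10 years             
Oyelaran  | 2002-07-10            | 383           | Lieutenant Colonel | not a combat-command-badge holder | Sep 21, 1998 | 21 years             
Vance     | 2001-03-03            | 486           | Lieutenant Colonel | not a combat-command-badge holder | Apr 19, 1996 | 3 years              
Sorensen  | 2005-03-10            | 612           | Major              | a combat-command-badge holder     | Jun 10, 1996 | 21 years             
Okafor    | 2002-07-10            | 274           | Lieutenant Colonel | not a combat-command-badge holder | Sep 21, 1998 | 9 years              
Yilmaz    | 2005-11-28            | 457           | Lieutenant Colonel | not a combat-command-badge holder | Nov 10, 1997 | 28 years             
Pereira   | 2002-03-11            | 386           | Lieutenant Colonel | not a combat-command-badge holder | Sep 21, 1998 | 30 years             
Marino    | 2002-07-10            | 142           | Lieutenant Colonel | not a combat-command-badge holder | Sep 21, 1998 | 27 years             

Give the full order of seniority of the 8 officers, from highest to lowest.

Vance, Yilmaz, Pereira, Marino, Oyelaran, Okafor, Sorensen, Lindqvist

By grade: Vance, Yilmaz, Pereira, Marino, Oyelaran and Okafor (Lieutenant Colonel); then Sorensen and Lindqvist (Major).
Among Vance, Yilmaz, Pereira, Marino, Oyelaran and Okafor, by date of rank (earlier first): Vance (Apr 19, 1996) before Yilmaz (Nov 10, 1997) before Pereira, Marino, Oyelaran and Okafor (Sep 21, 1998).
Among Pereira, Marino, Oyelaran and Okafor, by date of commissioning (earlier first): Pereira (2002-03-11) before Marino, Oyelaran and Okafor (2002-07-10).
Marino, Oyelaran and Okafor are each not a combat-command-badge holder, so the next rule applies.
Among Marino, Oyelaran and Okafor, by total federal service (higher first): Marino (27 years) before Oyelaran (21 years) before Okafor (9 years).
Sorensen and Lindqvist both have date of rank Jun 10, 1996, so the next rule applies.
Sorensen and Lindqvist both have date of commissioning 2005-03-10, so the next rule applies.
Sorensen and Lindqvist are each a combat-command-badge holder, so the next rule applies.
Among Sorensen and Lindqvist, by total federal service (higher first): Sorensen (21 years) before Lindqvist (10 years).
Full order: Vance, Yilmaz, Pereira, Marino, Oyelaran, Okafor, Sorensen, Lindqvist.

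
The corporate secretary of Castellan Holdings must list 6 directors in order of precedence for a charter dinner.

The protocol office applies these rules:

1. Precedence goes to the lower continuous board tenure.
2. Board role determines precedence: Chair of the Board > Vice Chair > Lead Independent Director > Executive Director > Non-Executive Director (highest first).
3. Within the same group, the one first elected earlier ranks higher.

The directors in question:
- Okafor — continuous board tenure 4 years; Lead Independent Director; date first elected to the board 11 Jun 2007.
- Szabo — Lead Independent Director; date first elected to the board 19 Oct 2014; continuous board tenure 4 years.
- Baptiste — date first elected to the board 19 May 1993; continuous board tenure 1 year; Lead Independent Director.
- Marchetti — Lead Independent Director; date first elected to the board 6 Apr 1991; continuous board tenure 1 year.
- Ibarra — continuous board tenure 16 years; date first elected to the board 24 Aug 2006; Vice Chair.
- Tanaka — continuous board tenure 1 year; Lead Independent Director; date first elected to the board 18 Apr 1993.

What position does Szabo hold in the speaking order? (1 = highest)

By continuous board tenure (lower first): Marchetti, Tanaka and Baptiste (each 1 year); then Okafor and Szabo (both 4 years); then Ibarra (16 years).
Marchetti, Tanaka and Baptiste are each Lead Independent Director, so the next rule applies.
Among Marchetti, Tanaka and Baptiste, by date first elected to the board (earlier first): Marchetti (6 Apr 1991) before Tanaka (18 Apr 1993) before Baptiste (19 May 1993).
Okafor and Szabo are each Lead Independent Director, so the next rule applies.
Among Okafor and Szabo, by date first elected to the board (earlier first): Okafor (11 Jun 2007) before Szabo (19 Oct 2014).
Order: Marchetti, Tanaka, Baptiste, Okafor, Szabo, Ibarra. So position 5.

5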